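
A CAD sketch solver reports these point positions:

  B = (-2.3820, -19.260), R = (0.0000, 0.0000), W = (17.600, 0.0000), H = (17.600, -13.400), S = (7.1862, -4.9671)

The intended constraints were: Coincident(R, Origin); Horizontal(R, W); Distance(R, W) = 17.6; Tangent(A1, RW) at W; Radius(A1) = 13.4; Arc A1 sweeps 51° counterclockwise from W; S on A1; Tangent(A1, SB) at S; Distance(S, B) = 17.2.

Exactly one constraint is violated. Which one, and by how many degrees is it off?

Tangent(A1, SB) at S — off by 5.20°.

R = (0.00, 0.00) ✓; R.y = 0.00, W.y = 0.00 ✓; |RW| = 17.60 ✓; ∠(HW, WR) = 90.00° ✓; |HW| = 13.40 ✓; bearing(H→S) − bearing(H→W) = 51.00° ✓; |HS| = 13.40 ✓; ∠(HS, SB) = 84.80° ✗; |SB| = 17.20 ✓.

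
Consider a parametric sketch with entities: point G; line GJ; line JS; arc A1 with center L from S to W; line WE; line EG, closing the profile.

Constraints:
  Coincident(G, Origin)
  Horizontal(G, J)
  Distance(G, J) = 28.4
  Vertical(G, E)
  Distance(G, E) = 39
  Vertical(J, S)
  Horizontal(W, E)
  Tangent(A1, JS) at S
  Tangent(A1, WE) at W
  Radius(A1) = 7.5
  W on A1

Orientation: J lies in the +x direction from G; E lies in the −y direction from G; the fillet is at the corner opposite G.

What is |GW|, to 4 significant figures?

44.25

G is at the origin; GJ is horizontal with |GJ| = 28.4 and J on the +x side, so J = (28.40, 0.000). G and E share the same x with |GE| = 39.0 and E on the −y side, so E = (0.000, -39.00). The virtual corner opposite G is at (28.40, -39.00). A1 meets JS tangentially, so LS is at right angles to JS and the tangent condition forces LW to be normal to WE, with radius 7.5, so the center L sits 7.5 in from both sides at L = (20.90, -31.50). That places the tangent points at S = (28.40, -31.50) on JS and W = (20.90, -39.00) on WE. Then |GW| = |W − G| = 44.25.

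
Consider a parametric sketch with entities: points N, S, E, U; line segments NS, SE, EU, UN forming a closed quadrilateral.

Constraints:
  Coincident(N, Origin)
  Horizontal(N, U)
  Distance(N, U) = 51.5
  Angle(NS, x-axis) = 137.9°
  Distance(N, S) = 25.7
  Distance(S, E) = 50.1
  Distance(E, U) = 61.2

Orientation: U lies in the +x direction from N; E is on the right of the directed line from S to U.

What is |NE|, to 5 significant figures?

29.909

Checks: |SE| = 50.10 ✓; |EU| = 61.20 ✓.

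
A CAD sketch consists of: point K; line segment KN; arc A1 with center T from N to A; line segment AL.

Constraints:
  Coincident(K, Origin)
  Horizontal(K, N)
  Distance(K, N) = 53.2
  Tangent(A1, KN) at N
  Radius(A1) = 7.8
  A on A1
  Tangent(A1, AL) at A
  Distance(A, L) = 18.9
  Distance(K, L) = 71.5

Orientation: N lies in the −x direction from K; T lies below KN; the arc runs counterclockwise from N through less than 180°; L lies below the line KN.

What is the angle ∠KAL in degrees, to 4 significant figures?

118.7°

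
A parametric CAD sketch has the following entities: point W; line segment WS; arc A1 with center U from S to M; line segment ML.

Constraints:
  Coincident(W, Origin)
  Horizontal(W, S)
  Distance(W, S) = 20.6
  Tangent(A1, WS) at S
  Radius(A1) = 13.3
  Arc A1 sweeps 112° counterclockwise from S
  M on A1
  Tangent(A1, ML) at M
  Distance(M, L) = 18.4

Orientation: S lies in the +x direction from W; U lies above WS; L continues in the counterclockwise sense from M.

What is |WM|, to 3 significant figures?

37.7

The tangent condition forces US to be normal to WS, so U = S + (0, 13.3) = (20.6, 13.3). On A1, S sits at bearing -90° from U; a 112° counterclockwise sweep puts M at bearing 22°, so M = U + 13.3·(cos 22°, sin 22°) = (32.9, 18.3). Then |WM| = |M − W| = 37.7.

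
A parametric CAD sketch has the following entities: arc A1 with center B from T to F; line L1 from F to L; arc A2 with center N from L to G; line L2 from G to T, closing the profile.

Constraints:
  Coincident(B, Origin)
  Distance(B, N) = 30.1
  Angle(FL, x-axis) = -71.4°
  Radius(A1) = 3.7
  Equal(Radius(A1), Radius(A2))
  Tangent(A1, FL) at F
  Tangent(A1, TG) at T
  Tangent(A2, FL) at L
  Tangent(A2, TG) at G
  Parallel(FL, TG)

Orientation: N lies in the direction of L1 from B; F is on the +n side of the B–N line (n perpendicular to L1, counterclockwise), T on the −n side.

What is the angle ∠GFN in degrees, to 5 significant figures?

6.8042°

Tangency of A1 to both parallel lines with radius 3.7 puts F and T at B ± 3.7·n: F = (3.5067, 1.1801), T = (-3.5067, -1.1801). Equal radii place L and G the same way about N: L = N + 3.7·n = (13.107, -27.348), G = N − 3.7·n = (6.0939, -29.708). Then cos ∠GFN = FG·FN / (|FG||FN|), giving 6.8042°.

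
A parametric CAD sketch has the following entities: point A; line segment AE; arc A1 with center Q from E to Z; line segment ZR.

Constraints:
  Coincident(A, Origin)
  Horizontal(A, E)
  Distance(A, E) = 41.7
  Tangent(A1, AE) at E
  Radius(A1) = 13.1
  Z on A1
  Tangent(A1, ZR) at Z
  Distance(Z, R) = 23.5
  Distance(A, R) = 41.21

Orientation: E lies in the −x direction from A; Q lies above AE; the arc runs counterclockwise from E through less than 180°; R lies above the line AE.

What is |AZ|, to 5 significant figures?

30.701

Checks: |QE| = 13.10 ✓; |QZ| = 13.10 ✓; ∠(QZ, ZR) = 90.00° ✓; |ZR| = 23.50 ✓; |AR| = 41.21 ✓.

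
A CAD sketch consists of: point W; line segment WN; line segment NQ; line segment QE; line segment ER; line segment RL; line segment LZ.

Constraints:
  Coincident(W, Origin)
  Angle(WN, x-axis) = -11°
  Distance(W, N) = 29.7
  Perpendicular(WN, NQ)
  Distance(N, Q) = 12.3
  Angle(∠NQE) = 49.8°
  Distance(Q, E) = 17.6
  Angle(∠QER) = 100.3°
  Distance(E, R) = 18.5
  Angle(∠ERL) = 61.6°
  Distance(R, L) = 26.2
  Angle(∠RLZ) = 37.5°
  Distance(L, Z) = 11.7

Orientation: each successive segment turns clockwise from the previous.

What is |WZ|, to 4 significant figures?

28.47

W is at the origin; WN runs at -11.0° with length 29.7, so N = (29.15, -5.667). The perpendicularity gives NQ at right angles to WN, so NQ runs at -101.0°; with |NQ| = 12.3, Q = (26.81, -17.74). ∠NQE = 49.8° gives QE at 128.8° from the x-axis; with |QE| = 17.6, E = (15.78, -4.025). ∠QER = 100.3° gives ER at 49.10° from the x-axis; with |ER| = 18.5, R = (27.89, 9.959). ∠ERL = 61.6° gives RL at -69.30° from the x-axis; with |RL| = 26.2, L = (37.15, -14.55). ∠RLZ = 37.5° gives LZ at 148.2° from the x-axis; with |LZ| = 11.7, Z = (27.21, -8.385). Then |WZ| = |Z − W| = 28.47.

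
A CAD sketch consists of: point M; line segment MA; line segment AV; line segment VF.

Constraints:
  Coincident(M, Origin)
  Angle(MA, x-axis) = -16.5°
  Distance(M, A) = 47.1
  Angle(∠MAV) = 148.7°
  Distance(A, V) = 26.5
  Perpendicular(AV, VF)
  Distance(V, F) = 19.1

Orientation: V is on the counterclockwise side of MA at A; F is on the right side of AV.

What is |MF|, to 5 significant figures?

79.707

M is at the origin; MA runs at -16.5° with length 47.1, so A = 47.1·(cos -16.5°, sin -16.5°) = (45.160, -13.377). ∠MAV = 148.7°, so AV runs at -16.5° + (180° − 148.7°) = 14.800° from the x-axis; with |AV| = 26.5, V = A + 26.5·(cos 14.800°, sin 14.800°) = (70.781, -6.6078). AV is perpendicular to VF; with |VF| = 19.1 on the right of AV, F = V + 19.1·(0.25545, -0.96682) = (75.660, -25.074). Then |MF| = |F − M| = 79.707.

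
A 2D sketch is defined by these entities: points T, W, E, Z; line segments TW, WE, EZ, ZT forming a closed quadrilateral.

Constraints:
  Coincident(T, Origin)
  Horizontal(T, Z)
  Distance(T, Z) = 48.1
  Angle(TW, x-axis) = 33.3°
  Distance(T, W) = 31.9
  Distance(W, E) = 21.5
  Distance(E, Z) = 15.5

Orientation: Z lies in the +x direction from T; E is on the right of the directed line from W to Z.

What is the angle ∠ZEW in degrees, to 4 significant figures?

95.49°

Checks: |WE| = 21.50 ✓; |EZ| = 15.50 ✓.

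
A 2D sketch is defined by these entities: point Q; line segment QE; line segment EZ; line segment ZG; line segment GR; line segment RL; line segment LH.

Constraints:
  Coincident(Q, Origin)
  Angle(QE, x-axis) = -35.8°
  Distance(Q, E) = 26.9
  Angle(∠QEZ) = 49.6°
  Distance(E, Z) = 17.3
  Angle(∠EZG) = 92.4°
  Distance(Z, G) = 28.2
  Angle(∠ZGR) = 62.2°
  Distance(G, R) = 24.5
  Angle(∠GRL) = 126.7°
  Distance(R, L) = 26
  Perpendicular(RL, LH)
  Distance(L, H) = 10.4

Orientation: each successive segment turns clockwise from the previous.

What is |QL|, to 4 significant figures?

38.56

Q is at the origin; QE runs at -35.8° with length 26.9, so E = (21.82, -15.74). ∠QEZ = 49.6° gives EZ at -166.2° from the x-axis; with |EZ| = 17.3, Z = (5.017, -19.86). ∠EZG = 92.4° gives ZG at 106.2° from the x-axis; with |ZG| = 28.2, G = (-2.851, 7.218). ∠ZGR = 62.2° gives GR at -11.60° from the x-axis; with |GR| = 24.5, R = (21.15, 2.292). ∠GRL = 126.7° gives RL at -64.90° from the x-axis; with |RL| = 26.0, L = (32.18, -21.25). Then |QL| = |L − Q| = 38.56.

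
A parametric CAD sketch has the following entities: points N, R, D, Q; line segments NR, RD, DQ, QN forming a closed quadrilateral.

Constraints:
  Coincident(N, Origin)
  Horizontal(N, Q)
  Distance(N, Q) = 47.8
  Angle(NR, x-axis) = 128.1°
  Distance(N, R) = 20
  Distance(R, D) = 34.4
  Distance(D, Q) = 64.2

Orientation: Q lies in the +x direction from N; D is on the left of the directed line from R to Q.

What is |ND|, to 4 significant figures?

46.46

N is at the origin; NQ is horizontal with |NQ| = 47.8 and Q in +x, so Q = (47.8, 0). NR runs at 128.1° with |NR| = 20.0, so R = (-12.34, 15.74). D is determined by |RD| = 34.4 and |DQ| = 64.2 together: it lies at the intersection of circle(R, 34.4) and circle(Q, 64.2). With |RQ| = 62.17, the foot of the radical line on RQ is 7.450 from R and the perpendicular offset is √(34.4² − 7.450²) = 33.58. Taking the left-of-RQ solution: D = (3.369, 46.34).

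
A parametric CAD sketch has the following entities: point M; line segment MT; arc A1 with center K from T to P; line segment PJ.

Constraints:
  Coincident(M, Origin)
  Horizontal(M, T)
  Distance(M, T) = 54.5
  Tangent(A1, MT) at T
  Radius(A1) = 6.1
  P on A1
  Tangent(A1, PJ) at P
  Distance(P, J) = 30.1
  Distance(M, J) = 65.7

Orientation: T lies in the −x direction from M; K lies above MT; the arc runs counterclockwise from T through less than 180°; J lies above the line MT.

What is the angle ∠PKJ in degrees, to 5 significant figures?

78.544°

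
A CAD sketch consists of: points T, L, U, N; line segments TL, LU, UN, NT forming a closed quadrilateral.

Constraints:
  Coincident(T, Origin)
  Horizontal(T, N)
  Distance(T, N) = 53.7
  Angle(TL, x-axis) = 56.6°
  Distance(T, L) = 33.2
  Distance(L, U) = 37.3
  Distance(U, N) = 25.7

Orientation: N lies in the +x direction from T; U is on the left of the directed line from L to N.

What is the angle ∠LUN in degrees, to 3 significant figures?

89.1°

Checks: |LU| = 37.30 ✓; |UN| = 25.70 ✓.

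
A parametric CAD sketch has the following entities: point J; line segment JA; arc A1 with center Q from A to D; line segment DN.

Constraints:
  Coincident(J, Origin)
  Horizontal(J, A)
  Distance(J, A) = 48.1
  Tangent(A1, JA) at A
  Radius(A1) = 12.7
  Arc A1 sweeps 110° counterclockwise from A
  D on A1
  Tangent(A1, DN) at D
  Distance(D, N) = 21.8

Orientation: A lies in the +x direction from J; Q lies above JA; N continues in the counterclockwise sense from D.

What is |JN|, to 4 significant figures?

64.60

On A1, A sits at bearing -90° from Q; a 110° counterclockwise sweep puts D at bearing 20°, so D = Q + 12.7·(cos 20°, sin 20°) = (60.03, 17.04). A1 meets DN tangentially, so QD is at right angles to DN, so DN runs along (−sin 20°, cos 20°); with |DN| = 21.8, N = (52.58, 37.53). Then |JN| = |N − J| = 64.60.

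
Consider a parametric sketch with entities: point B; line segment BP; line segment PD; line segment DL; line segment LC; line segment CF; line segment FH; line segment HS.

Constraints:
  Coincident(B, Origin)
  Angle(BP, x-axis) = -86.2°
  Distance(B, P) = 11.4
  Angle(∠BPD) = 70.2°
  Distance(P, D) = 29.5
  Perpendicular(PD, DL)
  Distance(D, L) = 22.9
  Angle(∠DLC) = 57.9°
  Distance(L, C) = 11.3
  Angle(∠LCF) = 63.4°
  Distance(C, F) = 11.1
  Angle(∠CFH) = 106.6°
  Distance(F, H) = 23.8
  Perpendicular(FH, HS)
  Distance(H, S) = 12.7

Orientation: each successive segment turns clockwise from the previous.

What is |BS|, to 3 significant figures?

43.2

B is at the origin; BP runs at -86.2° with length 11.4, so P = (0.756, -11.4). ∠BPD = 70.2° gives PD at 164° from the x-axis; with |PD| = 29.5, D = (-27.6, -3.24). PD ⟂ DL, so DL runs at 74.0°; with |DL| = 22.9, L = (-21.3, 18.8). ∠DLC = 57.9° gives LC at -48.1° from the x-axis; with |LC| = 11.3, C = (-13.7, 10.4). ∠LCF = 63.4° gives CF at -165° from the x-axis; with |CF| = 11.1, F = (-24.4, 7.43). ∠CFH = 106.6° gives FH at 122° from the x-axis; with |FH| = 23.8, H = (-37.0, 27.6). The perpendicularity gives HS at right angles to FH, so HS runs at 31.9°; with |HS| = 12.7, S = (-26.2, 34.3). Then |BS| = |S − B| = 43.2.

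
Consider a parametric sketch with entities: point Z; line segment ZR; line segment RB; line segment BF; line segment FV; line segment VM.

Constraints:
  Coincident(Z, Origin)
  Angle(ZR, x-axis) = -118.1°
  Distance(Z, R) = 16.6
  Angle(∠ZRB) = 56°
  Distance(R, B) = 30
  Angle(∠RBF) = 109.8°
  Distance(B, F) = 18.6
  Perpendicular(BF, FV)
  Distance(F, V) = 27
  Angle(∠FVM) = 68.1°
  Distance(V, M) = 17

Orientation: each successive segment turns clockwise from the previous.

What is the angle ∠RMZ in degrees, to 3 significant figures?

101°

Z is at the origin; ZR runs at -118.1° with length 16.6, so R = (-7.82, -14.6). ∠ZRB = 56.0° gives RB at 118° from the x-axis; with |RB| = 30.0, B = (-21.9, 11.9). ∠RBF = 109.8° gives BF at 47.7° from the x-axis; with |BF| = 18.6, F = (-9.34, 25.6). BF ⟂ FV, so FV runs at -42.3°; with |FV| = 27.0, V = (10.6, 7.46). ∠FVM = 68.1° gives VM at -154° from the x-axis; with |VM| = 17.0, M = (-4.67, 0.0565). Then cos ∠RMZ = MR·MZ / (|MR||MZ|), giving 101°.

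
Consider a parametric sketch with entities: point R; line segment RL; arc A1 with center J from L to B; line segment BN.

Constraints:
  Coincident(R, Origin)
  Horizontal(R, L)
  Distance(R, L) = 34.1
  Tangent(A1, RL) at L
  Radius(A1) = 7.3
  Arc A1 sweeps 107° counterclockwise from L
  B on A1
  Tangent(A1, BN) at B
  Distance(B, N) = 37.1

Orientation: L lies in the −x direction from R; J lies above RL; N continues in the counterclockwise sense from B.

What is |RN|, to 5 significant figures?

58.810

On A1, L sits at bearing -90° from J; a 107° counterclockwise sweep puts B at bearing 17°, so B = J + 7.3·(cos 17°, sin 17°) = (-27.119, 9.4343). Since A1 is tangent to BN there, JB ⟂ BN, so BN runs along (−sin 17°, cos 17°); with |BN| = 37.1, N = (-37.966, 44.913). Then |RN| = |N − R| = 58.810.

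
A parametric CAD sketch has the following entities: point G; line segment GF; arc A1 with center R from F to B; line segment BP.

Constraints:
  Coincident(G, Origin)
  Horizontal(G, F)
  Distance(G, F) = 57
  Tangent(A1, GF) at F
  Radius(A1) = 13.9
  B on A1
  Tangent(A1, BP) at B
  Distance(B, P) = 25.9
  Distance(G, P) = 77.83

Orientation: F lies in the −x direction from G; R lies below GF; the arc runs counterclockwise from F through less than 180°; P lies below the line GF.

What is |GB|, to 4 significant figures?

72.56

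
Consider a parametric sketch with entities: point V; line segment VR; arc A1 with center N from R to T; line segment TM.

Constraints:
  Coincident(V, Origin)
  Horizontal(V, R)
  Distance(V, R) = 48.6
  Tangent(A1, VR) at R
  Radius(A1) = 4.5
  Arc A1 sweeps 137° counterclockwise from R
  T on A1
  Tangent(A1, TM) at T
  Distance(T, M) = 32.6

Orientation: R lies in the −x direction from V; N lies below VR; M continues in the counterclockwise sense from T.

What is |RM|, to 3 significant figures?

36.5

On A1, R sits at bearing 90° from N; a 137° counterclockwise sweep puts T at bearing 227°, so T = N + 4.5·(cos 227°, sin 227°) = (-51.7, -7.79). Tangency of A1 to TM means the radius NT is perpendicular to TM, so TM runs along (−sin 227°, cos 227°); with |TM| = 32.6, M = (-27.8, -30.0). Then |RM| = |M − R| = 36.5.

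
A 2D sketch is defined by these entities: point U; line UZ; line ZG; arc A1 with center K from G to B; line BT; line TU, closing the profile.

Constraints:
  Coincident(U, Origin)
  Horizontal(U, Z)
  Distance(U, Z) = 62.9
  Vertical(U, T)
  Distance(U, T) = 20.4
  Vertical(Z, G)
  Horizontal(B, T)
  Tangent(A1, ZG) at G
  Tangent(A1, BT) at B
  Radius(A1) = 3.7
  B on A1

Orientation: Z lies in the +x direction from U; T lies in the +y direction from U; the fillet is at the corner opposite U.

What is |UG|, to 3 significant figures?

65.1

U is at the origin; U and Z share the same y with |UZ| = 62.9 and Z on the +x side, so Z = (62.9, 0.00). U and T share the same x with |UT| = 20.4 and T on the +y side, so T = (0.00, 20.4). The virtual corner opposite U is at (62.9, 20.4). Since A1 is tangent to ZG there, KG ⟂ ZG and since A1 is tangent to BT there, KB ⟂ BT, with radius 3.7, so the center K sits 3.7 in from both sides at K = (59.2, 16.7). That places the tangent points at G = (62.9, 16.7) on ZG and B = (59.2, 20.4) on BT. Then |UG| = |G − U| = 65.1.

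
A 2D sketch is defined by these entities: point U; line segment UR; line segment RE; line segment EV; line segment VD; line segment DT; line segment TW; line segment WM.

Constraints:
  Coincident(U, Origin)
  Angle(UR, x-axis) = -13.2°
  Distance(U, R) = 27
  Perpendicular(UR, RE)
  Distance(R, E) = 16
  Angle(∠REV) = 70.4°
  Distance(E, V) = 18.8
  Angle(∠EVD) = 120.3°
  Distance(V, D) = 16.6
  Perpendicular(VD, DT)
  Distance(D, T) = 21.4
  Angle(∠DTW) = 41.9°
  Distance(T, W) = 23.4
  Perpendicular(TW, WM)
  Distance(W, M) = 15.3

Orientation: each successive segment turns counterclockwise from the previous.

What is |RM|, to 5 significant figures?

26.164

U is at the origin; UR runs at -13.2° with length 27.0, so R = (26.287, -6.1655). UR ⟂ RE, so RE runs at 76.800°; with |RE| = 16.0, E = (29.940, 9.4118). ∠REV = 70.4° gives EV at -173.60° from the x-axis; with |EV| = 18.8, V = (11.257, 7.3162). ∠EVD = 120.3° gives VD at -113.90° from the x-axis; with |VD| = 16.6, D = (4.5321, -7.8604). The perpendicularity gives DT at right angles to VD, so DT runs at -23.900°; with |DT| = 21.4, T = (24.097, -16.530). ∠DTW = 41.9° gives TW at 114.20° from the x-axis; with |TW| = 23.4, W = (14.505, 4.8131). TW is perpendicular to WM, so WM runs at -155.80°; with |WM| = 15.3, M = (0.54945, -1.4587). Then |RM| = |M − R| = 26.164.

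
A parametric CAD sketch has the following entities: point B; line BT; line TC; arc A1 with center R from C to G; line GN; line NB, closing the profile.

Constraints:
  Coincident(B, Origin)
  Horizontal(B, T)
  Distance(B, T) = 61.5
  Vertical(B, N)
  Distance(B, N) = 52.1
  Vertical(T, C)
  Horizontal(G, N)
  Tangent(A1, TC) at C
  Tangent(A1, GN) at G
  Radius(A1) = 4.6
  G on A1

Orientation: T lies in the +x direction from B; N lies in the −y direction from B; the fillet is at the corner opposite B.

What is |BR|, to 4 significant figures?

74.12

B is at the origin; B and T share the same y with |BT| = 61.5 and T on the +x side, so T = (61.50, 0.000). B and N share the same x with |BN| = 52.1 and N on the −y side, so N = (0.000, -52.10). The virtual corner opposite B is at (61.50, -52.10). The tangent condition forces RC to be normal to TC and since A1 is tangent to GN there, RG ⟂ GN, with radius 4.6, so the center R sits 4.6 in from both sides at R = (56.90, -47.50). Then |BR| = |R − B| = 74.12.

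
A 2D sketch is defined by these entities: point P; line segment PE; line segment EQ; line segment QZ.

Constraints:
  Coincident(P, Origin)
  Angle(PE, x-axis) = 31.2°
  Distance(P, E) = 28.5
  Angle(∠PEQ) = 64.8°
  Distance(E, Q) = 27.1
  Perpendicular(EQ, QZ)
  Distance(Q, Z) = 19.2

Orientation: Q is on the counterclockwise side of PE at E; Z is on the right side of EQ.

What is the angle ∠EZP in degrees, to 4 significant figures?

36.28°

∠PEQ = 64.8°, so EQ runs at 31.2° + (180° − 64.8°) = 146.4° from the x-axis; with |EQ| = 27.1, Q = E + 27.1·(cos 146.4°, sin 146.4°) = (1.806, 29.76). EQ is perpendicular to QZ; with |QZ| = 19.2 on the right of EQ, Z = Q + 19.2·(0.5534, 0.8329) = (12.43, 45.75). Then cos ∠EZP = ZE·ZP / (|ZE||ZP|), giving 36.28°.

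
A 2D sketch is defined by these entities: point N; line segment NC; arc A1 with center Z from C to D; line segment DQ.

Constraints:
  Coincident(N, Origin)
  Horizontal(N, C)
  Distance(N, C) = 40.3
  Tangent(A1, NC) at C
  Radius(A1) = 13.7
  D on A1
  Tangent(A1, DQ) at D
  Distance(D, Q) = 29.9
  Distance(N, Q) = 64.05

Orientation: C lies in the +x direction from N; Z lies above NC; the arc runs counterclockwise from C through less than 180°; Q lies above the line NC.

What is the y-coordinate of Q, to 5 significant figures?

46.358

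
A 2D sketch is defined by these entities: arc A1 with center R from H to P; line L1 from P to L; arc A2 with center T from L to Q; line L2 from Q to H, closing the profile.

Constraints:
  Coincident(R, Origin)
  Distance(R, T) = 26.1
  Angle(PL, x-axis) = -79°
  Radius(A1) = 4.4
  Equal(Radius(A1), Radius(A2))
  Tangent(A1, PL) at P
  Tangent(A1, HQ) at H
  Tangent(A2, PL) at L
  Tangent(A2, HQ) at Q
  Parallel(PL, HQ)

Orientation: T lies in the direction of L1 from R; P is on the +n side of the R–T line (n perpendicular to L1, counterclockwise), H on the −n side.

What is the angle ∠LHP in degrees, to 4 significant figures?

71.37°

The slot axis is L1's direction at -79.0°, so u = (cos -79.0°, sin -79.0°) = (0.1908, -0.9816) and n = (−sin -79.0°, cos -79.0°) = (0.9816, 0.1908). R is at the origin and T lies 26.1 along u from R, so T = 26.1·u = (4.980, -25.62). Tangency of A1 to both parallel lines with radius 4.4 puts P and H at R ± 4.4·n: P = (4.319, 0.8396), H = (-4.319, -0.8396). Equal radii place L and Q the same way about T: L = T + 4.4·n = (9.299, -24.78), Q = T − 4.4·n = (0.6610, -26.46). Then cos ∠LHP = HL·HP / (|HL||HP|), giving 71.37°.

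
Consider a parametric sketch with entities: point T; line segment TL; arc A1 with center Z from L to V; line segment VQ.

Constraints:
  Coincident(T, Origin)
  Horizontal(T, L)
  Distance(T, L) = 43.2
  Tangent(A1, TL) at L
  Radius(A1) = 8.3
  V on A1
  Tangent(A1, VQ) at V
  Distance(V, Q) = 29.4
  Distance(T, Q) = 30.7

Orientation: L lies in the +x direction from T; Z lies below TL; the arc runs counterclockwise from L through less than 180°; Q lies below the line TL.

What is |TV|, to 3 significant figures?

37.0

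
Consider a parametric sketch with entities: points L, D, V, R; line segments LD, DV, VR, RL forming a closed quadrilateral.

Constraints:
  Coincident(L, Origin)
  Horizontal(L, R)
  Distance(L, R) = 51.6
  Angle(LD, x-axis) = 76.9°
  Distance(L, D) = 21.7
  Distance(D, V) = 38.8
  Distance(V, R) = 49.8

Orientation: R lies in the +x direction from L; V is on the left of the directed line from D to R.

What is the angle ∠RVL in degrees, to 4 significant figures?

56.72°

L is at the origin; L and R share the same y with |LR| = 51.6 and R in +x, so R = (51.6, 0). LD runs at 76.9° with |LD| = 21.7, so D = (4.918, 21.14). V is determined by |DV| = 38.8 and |VR| = 49.8 together: it lies at the intersection of circle(D, 38.8) and circle(R, 49.8). With |DR| = 51.24, the foot of the radical line on DR is 16.11 from D and the perpendicular offset is √(38.8² − 16.11²) = 35.30. Taking the left-of-DR solution: V = (34.15, 46.64).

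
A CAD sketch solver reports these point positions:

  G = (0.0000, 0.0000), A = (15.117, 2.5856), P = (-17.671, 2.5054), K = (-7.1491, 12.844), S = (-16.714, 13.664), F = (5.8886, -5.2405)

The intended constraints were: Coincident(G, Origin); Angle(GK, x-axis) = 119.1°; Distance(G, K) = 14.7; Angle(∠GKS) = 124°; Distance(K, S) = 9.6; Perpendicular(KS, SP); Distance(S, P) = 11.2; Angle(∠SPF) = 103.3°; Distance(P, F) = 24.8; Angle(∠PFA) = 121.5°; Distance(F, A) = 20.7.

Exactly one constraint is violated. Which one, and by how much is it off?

Distance(F, A) = 20.7 — off by 8.60.

G = (0.00, 0.00) ✓; GK at 119.1° ✓; |GK| = 14.70 ✓; ∠GKS = 124.0° ✓; |KS| = 9.600 ✓; ∠(KS, SP) = 90.00° ✓; |SP| = 11.20 ✓; ∠SPF = 103.3° ✓; |PF| = 24.80 ✓; ∠PFA = 121.5° ✓; |FA| = 12.10 ✗.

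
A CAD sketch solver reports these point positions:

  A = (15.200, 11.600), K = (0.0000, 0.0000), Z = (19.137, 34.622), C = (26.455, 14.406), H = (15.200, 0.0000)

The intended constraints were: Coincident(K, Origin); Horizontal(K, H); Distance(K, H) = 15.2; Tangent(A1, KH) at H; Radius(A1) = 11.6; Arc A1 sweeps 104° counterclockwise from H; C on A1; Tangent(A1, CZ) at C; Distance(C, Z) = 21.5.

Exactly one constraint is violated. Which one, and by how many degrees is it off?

Tangent(A1, CZ) at C — off by 5.90°.

K = (0.00, 0.00) ✓; K.y = 0.00, H.y = 0.00 ✓; |KH| = 15.20 ✓; ∠(AH, HK) = 90.00° ✓; |AH| = 11.60 ✓; bearing(A→C) − bearing(A→H) = 104.0° ✓; |AC| = 11.60 ✓; ∠(AC, CZ) = 84.10° ✗; |CZ| = 21.50 ✓.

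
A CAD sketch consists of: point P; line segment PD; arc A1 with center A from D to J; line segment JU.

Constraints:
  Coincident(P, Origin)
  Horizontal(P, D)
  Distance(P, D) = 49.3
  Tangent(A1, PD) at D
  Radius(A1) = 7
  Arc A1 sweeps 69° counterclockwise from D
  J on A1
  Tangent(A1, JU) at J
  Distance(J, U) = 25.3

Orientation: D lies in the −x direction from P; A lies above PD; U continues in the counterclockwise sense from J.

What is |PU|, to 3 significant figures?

43.9

P is at the origin; P and D share the same y with |PD| = 49.3 and D on the −x side, so D = (-49.3, 0.00). Since A1 is tangent to PD there, AD ⟂ PD, so A = D + (0, 7) = (-49.3, 7.00). On A1, D sits at bearing -90° from A; a 69° counterclockwise sweep puts J at bearing -21°, so J = A + 7.0·(cos -21°, sin -21°) = (-42.8, 4.49). Since A1 is tangent to JU there, AJ ⟂ JU, so JU runs along (−sin -21°, cos -21°); with |JU| = 25.3, U = (-33.7, 28.1). Then |PU| = |U − P| = 43.9.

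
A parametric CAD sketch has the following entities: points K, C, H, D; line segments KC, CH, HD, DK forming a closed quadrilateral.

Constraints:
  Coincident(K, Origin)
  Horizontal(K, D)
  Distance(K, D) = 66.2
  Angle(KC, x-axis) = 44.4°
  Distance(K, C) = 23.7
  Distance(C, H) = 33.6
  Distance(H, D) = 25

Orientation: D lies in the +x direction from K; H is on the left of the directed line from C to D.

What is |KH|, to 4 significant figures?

54.01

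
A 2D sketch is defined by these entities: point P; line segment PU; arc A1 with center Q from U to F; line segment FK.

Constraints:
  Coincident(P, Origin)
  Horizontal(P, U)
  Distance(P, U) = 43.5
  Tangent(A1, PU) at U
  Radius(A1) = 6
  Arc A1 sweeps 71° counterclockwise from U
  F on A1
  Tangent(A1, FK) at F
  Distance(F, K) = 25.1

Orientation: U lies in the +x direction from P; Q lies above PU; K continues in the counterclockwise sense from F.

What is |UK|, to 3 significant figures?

31.0

P is at the origin; P and U share the same y with |PU| = 43.5 and U on the +x side, so U = (43.5, 0.00). Since A1 is tangent to PU there, QU ⟂ PU, so Q = U + (0, 6) = (43.5, 6.00). On A1, U sits at bearing -90° from Q; a 71° counterclockwise sweep puts F at bearing -19°, so F = Q + 6.0·(cos -19°, sin -19°) = (49.2, 4.05). Tangency of A1 to FK means the radius QF is perpendicular to FK, so FK runs along (−sin -19°, cos -19°); with |FK| = 25.1, K = (57.3, 27.8). Then |UK| = |K − U| = 31.0.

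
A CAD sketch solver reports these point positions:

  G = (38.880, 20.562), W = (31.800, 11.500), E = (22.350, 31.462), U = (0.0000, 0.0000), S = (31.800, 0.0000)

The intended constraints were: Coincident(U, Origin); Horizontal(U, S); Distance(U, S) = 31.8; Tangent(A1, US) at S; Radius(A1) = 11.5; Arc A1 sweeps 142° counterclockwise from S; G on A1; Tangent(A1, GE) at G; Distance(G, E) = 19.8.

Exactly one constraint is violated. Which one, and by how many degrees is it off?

Tangent(A1, GE) at G — off by 4.60°.

U = (0.00, 0.00) ✓; U.y = 0.00, S.y = 0.00 ✓; |US| = 31.80 ✓; ∠(WS, SU) = 90.00° ✓; |WS| = 11.50 ✓; bearing(W→G) − bearing(W→S) = 142.0° ✓; |WG| = 11.50 ✓; ∠(WG, GE) = 85.40° ✗; |GE| = 19.80 ✓.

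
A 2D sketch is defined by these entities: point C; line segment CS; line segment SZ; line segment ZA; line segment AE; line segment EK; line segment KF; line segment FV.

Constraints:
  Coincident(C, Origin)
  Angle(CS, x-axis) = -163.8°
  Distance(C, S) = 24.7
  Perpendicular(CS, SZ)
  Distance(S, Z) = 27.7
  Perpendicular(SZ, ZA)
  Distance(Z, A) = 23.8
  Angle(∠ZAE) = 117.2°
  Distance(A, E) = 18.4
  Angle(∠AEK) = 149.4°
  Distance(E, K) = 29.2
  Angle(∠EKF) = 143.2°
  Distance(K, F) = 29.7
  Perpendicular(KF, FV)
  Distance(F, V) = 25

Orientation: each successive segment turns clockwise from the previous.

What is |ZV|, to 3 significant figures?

52.6

C is at the origin; CS runs at -163.8° with length 24.7, so S = (-23.7, -6.89). CS ⟂ SZ, so SZ runs at 106°; with |SZ| = 27.7, Z = (-31.4, 19.7). SZ is perpendicular to ZA, so ZA runs at 16.2°; with |ZA| = 23.8, A = (-8.59, 26.3). ∠ZAE = 117.2° gives AE at -46.6° from the x-axis; with |AE| = 18.4, E = (4.05, 13.0). ∠AEK = 149.4° gives EK at -77.2° from the x-axis; with |EK| = 29.2, K = (10.5, -15.5). ∠EKF = 143.2° gives KF at -114° from the x-axis; with |KF| = 29.7, F = (-1.56, -42.6). KF ⟂ FV, so FV runs at 156°; with |FV| = 25.0, V = (-24.4, -32.5). Then |ZV| = |V − Z| = 52.6.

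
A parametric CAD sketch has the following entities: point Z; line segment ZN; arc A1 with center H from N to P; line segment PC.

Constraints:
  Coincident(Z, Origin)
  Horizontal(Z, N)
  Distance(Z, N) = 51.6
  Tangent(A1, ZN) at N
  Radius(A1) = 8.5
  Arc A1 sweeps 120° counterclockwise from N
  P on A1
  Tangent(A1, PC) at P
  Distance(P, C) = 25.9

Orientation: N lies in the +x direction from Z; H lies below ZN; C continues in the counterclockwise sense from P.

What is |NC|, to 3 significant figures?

35.6

On A1, N sits at bearing 90° from H; a 120° counterclockwise sweep puts P at bearing 210°, so P = H + 8.5·(cos 210°, sin 210°) = (44.2, -12.8). A1 meets PC tangentially, so HP is at right angles to PC, so PC runs along (−sin 210°, cos 210°); with |PC| = 25.9, C = (57.2, -35.2). Then |NC| = |C − N| = 35.6.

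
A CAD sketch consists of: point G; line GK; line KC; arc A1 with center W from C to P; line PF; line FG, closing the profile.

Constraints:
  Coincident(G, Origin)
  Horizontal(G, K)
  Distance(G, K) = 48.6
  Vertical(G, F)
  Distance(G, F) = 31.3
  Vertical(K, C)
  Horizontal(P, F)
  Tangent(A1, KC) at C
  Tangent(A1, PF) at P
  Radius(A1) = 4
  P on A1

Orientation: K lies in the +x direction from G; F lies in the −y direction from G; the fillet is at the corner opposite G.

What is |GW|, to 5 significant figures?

52.292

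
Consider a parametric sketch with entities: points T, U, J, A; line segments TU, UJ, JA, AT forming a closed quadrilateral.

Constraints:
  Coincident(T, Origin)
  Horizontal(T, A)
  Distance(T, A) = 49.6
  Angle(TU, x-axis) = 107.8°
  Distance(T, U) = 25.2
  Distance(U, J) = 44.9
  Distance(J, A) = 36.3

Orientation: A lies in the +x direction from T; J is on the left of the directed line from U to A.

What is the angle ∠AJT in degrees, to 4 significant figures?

68.76°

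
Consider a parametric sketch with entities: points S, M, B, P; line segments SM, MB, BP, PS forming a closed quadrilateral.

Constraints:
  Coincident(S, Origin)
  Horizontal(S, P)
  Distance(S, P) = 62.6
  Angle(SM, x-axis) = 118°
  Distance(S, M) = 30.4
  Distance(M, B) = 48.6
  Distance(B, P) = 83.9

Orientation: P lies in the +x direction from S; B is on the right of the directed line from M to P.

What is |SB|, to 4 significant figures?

28.41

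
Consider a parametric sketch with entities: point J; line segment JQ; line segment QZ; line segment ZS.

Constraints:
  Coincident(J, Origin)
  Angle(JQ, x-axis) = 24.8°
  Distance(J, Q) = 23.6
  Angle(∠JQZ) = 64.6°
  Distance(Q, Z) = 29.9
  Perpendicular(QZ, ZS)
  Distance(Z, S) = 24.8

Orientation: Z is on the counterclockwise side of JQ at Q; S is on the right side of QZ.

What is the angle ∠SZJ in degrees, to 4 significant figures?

137.1°

J is at the origin; JQ runs at 24.8° with length 23.6, so Q = 23.6·(cos 24.8°, sin 24.8°) = (21.42, 9.899). ∠JQZ = 64.6°, so QZ runs at 24.8° + (180° − 64.6°) = 140.2° from the x-axis; with |QZ| = 29.9, Z = Q + 29.9·(cos 140.2°, sin 140.2°) = (-1.548, 29.04). QZ is perpendicular to ZS; with |ZS| = 24.8 on the right of QZ, S = Z + 24.8·(0.6401, 0.7683) = (14.33, 48.09). Then cos ∠SZJ = ZS·ZJ / (|ZS||ZJ|), giving 137.1°.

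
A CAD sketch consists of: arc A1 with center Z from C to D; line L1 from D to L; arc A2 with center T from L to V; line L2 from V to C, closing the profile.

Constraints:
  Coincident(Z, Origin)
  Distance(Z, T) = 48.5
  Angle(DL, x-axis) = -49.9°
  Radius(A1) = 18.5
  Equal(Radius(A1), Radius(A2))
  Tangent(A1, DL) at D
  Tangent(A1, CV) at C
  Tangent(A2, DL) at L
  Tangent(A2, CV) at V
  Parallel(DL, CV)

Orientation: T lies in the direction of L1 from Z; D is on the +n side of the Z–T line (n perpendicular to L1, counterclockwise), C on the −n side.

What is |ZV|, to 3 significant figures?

51.9

The slot axis is L1's direction at -49.9°, so u = (cos -49.9°, sin -49.9°) = (0.644, -0.765) and n = (−sin -49.9°, cos -49.9°) = (0.765, 0.644). Z is at the origin and T lies 48.5 along u from Z, so T = 48.5·u = (31.2, -37.1). Tangency of A1 to both parallel lines with radius 18.5 puts D and C at Z ± 18.5·n: D = (14.2, 11.9), C = (-14.2, -11.9). Equal radii place L and V the same way about T: L = T + 18.5·n = (45.4, -25.2), V = T − 18.5·n = (17.1, -49.0). Then |ZV| = |V − Z| = 51.9.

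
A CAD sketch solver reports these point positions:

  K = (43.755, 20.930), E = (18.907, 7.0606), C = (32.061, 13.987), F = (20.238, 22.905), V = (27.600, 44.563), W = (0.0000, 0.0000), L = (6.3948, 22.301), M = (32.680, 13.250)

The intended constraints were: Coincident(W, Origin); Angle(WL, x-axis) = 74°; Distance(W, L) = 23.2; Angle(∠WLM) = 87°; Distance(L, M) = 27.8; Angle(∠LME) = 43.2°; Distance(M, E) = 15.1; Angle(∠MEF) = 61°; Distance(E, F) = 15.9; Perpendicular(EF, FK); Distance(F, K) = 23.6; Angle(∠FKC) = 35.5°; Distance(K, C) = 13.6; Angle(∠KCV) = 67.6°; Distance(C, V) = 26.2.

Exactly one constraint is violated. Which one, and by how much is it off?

Distance(C, V) = 26.2 — off by 4.70.

W = (0.00, 0.00) ✓; WL at 74.00° ✓; |WL| = 23.20 ✓; ∠WLM = 87.00° ✓; |LM| = 27.80 ✓; ∠LME = 43.20° ✓; |ME| = 15.10 ✓; ∠MEF = 61.00° ✓; |EF| = 15.90 ✓; ∠(EF, FK) = 90.00° ✓; |FK| = 23.60 ✓; ∠FKC = 35.50° ✓; |KC| = 13.60 ✓; ∠KCV = 67.60° ✓; |CV| = 30.90 ✗.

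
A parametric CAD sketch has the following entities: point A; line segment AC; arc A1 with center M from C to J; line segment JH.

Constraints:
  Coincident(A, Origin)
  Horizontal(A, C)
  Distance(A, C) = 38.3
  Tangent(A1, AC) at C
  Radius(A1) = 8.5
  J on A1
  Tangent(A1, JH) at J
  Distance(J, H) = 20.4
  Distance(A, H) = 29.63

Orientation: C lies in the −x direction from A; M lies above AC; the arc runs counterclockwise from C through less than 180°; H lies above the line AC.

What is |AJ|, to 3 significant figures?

31.3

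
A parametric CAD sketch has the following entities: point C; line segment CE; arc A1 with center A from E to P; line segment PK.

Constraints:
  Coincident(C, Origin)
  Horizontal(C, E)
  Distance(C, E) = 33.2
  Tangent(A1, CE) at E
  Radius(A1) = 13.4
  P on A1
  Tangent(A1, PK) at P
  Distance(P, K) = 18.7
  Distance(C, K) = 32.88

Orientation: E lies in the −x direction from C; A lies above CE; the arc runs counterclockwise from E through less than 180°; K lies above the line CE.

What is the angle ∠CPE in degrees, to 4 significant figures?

113.9°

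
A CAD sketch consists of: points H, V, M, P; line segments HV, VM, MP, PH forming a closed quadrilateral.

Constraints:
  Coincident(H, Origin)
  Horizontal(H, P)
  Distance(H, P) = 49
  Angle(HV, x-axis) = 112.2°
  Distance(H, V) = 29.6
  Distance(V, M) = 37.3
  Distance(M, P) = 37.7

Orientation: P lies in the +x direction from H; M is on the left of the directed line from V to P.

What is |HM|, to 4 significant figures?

39.64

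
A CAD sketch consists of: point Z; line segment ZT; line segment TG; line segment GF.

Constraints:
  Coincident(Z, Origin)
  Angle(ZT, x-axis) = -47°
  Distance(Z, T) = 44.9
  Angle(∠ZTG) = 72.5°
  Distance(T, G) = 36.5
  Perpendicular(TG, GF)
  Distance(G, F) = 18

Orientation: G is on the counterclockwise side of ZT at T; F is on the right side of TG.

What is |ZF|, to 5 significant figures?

65.025

Z is at the origin; ZT runs at -47.0° with length 44.9, so T = 44.9·(cos -47.0°, sin -47.0°) = (30.622, -32.838). ∠ZTG = 72.5°, so TG runs at -47.0° + (180° − 72.5°) = 60.500° from the x-axis; with |TG| = 36.5, G = T + 36.5·(cos 60.500°, sin 60.500°) = (48.595, -1.0698). TG is perpendicular to GF; with |GF| = 18.0 on the right of TG, F = G + 18.0·(0.87036, -0.49242) = (64.262, -9.9334). Then |ZF| = |F − Z| = 65.025.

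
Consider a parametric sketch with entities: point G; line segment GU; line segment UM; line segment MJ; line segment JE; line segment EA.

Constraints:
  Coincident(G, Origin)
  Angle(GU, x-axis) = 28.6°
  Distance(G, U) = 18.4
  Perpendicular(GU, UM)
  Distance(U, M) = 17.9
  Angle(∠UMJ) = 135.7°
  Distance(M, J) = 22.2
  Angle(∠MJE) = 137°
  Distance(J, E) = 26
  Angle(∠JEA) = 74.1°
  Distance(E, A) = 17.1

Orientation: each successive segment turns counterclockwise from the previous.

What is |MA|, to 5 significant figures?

37.574

∠MJE = 137.0° gives JE at -154.10° from the x-axis; with |JE| = 26.0, E = (-37.021, 19.695). ∠JEA = 74.1° gives EA at -48.200° from the x-axis; with |EA| = 17.1, A = (-25.623, 6.9470). Then |MA| = |A − M| = 37.574.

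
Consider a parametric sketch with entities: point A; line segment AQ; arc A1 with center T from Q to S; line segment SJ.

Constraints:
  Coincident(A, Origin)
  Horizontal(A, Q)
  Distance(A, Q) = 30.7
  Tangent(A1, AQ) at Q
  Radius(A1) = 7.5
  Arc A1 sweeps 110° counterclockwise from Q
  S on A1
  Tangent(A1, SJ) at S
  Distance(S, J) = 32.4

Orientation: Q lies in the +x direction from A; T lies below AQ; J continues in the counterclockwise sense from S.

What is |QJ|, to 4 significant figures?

40.71

A is at the origin; A and Q share the same y with |AQ| = 30.7 and Q on the +x side, so Q = (30.70, 0.000). Tangency of A1 to AQ means the radius TQ is perpendicular to AQ, so T = Q + (0, -7.5) = (30.70, -7.500). On A1, Q sits at bearing 90° from T; a 110° counterclockwise sweep puts S at bearing 200°, so S = T + 7.5·(cos 200°, sin 200°) = (23.65, -10.07). A1 meets SJ tangentially, so TS is at right angles to SJ, so SJ runs along (−sin 200°, cos 200°); with |SJ| = 32.4, J = (34.73, -40.51). Then |QJ| = |J − Q| = 40.71.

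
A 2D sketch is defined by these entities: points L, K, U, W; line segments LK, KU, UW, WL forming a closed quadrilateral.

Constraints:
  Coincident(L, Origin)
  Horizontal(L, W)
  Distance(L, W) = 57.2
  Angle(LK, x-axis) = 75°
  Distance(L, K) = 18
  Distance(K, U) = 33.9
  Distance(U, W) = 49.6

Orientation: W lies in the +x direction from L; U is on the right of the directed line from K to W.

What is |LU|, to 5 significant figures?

19.050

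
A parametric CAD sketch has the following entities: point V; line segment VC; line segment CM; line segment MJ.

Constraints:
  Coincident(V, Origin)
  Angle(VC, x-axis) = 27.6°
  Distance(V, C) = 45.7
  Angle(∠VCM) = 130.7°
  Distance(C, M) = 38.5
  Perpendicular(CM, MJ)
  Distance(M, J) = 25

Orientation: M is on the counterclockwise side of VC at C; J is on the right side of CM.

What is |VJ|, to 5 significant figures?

90.679

V is at the origin; VC runs at 27.6° with length 45.7, so C = 45.7·(cos 27.6°, sin 27.6°) = (40.500, 21.173). ∠VCM = 130.7°, so CM runs at 27.6° + (180° − 130.7°) = 76.900° from the x-axis; with |CM| = 38.5, M = C + 38.5·(cos 76.900°, sin 76.900°) = (49.226, 58.671). CM is perpendicular to MJ; with |MJ| = 25.0 on the right of CM, J = M + 25.0·(0.97398, -0.22665) = (73.575, 53.004). Then |VJ| = |J − V| = 90.679.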